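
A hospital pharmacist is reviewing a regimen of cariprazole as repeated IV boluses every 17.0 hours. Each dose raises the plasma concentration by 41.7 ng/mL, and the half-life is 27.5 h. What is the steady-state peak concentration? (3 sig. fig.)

k = ln 2 / 27.5 = 0.02521 h⁻¹
Fraction remaining after one interval: e^(−kτ) = e^(−0.02521 × 17.0) = 0.6515
R = 1 / (1 − 0.6515) = 2.869
Css,max = 41.7 × 2.869 ≈ 120 ng/mL

120 ng/mL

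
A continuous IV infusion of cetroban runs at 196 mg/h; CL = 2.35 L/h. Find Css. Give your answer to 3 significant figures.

83.4 mg/L

Css = infusion rate / CL = 196 / 2.35 ≈ 83.4 mg/L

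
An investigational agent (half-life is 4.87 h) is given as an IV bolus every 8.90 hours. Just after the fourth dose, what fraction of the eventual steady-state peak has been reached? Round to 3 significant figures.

0.994

k = ln 2 / 4.87 = 0.1423 h⁻¹
f_n = 1 − e^(−nkτ) = 1 − e^(−4 × 0.1423 × 8.90) = 1 − e^(−5.067) = 1 − 0.006302 ≈ 0.994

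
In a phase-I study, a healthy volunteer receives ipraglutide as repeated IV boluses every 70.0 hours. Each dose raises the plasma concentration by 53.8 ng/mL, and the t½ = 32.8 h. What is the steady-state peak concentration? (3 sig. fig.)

k = ln 2 / 32.8 = 0.02113 h⁻¹
Fraction remaining after one interval: e^(−kτ) = e^(−0.02113 × 70.0) = 0.2278
R = 1 / (1 − 0.2278) = 1.295
Css,max = 53.8 × 1.295 ≈ 69.7 ng/mL

69.7 ng/mL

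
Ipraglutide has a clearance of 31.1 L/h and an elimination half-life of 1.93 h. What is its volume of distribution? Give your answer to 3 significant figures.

86.6 L

k = ln 2 / t½ = ln 2 / 1.93 = 0.3591 h⁻¹
V = CL / k = 31.1 / 0.3591 ≈ 86.6 L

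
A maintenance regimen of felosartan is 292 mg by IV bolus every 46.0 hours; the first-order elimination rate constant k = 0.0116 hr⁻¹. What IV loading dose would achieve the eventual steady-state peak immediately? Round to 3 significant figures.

706 mg

Accumulation ratio R = 1 / (1 − e^(−kτ)) = 1 / (1 − e^(−0.01160×46.0)) = 1 / (1 − 0.5865) = 2.418
Loading dose = maintenance dose × R = 292 × 2.418 ≈ 706 mg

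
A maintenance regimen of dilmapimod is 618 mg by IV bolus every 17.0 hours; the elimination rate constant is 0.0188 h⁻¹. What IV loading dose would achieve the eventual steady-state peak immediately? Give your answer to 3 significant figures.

Accumulation ratio R = 1 / (1 − e^(−kτ)) = 1 / (1 − e^(−0.01880×17.0)) = 1 / (1 − 0.7264) = 3.655
Loading dose = maintenance dose × R = 618 × 3.655 ≈ 2260 mg

2260 mg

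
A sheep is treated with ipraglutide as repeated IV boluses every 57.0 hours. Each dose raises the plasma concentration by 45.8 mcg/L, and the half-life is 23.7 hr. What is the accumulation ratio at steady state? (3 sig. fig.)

k = ln 2 / 23.7 = 0.02925 hr⁻¹
Fraction remaining after one interval: e^(−kτ) = e^(−0.02925 × 57.0) = 0.1888
R = 1 / (1 − 0.1888) = 1 / 0.8112 ≈ 1.23

1.23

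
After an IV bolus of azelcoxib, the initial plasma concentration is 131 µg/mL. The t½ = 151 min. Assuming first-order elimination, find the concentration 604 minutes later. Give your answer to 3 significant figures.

k = ln 2 / 151 = 0.004590 min⁻¹
604 min is 4.000 half-lives, so C = 131 × (1/2)^4.000 = 131 × 0.06250 ≈ 8.19 µg/mL

8.19 µg/mL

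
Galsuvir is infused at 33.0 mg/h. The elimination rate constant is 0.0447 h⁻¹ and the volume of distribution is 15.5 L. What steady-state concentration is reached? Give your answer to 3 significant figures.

47.6 µg/mL

CL = k · V = 0.0447 × 15.5 = 0.6928 L/h
Css = rate / CL = 33.0 / 0.6928 ≈ 47.6 µg/mL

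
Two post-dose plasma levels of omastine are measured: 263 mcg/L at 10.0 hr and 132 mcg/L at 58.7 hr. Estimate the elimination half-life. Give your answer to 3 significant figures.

k = ln(C₁/C₂) / (t₂ − t₁) = ln(263/132) / (58.7 − 10.0)
  = 0.6894 / 48.70 = 0.01416 hr⁻¹
t½ = ln 2 / k = ln 2 / 0.01416 ≈ 49.0 hours

49.0 hours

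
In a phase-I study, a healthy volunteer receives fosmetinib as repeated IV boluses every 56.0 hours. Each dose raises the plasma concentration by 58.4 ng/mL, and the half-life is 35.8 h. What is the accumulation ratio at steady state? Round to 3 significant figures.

k = ln 2 / 35.8 = 0.01936 h⁻¹
Fraction remaining after one interval: e^(−kτ) = e^(−0.01936 × 56.0) = 0.3382
R = 1 / (1 − 0.3382) = 1 / 0.6618 ≈ 1.51

1.51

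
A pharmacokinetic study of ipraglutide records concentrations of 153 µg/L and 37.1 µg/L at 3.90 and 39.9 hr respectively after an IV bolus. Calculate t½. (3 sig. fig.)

k = ln(C₁/C₂) / (t₂ − t₁) = ln(153/37.1) / (39.9 − 3.90)
  = 1.417 / 36.00 = 0.03936 hr⁻¹
t½ = ln 2 / k = ln 2 / 0.03936 ≈ 17.6 hours

17.6 hours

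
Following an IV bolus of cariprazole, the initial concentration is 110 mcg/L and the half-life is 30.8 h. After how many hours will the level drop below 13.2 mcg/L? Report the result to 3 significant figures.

94.2 hours

k = ln 2 / 30.8 = 0.02250 h⁻¹
C(t) = C₀ e^(−kt)  ⇒  t = ln(C₀/C) / k
t = ln(110/13.2) / 0.02250 = 2.120 / 0.02250 ≈ 94.2 hours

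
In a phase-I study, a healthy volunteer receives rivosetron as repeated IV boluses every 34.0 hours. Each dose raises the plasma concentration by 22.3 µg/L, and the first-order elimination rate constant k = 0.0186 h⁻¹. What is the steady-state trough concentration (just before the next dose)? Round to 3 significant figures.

Fraction remaining after one interval: e^(−kτ) = e^(−0.01860 × 34.0) = 0.5313
R = 1 / (1 − 0.5313) = 2.134
Css,max = 22.3 × 2.134 = 47.58 µg/L
Css,min = Css,max × e^(−kτ) = 47.58 × 0.5313 ≈ 25.3 µg/L

25.3 µg/L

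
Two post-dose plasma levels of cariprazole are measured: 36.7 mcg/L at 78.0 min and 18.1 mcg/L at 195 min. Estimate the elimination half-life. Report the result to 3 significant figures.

k = ln(C₁/C₂) / (t₂ − t₁) = ln(36.7/18.1) / (195 − 78.0)
  = 0.7069 / 117.0 = 0.006042 min⁻¹
t½ = ln 2 / k = ln 2 / 0.006042 ≈ 115 minutes

115 minutes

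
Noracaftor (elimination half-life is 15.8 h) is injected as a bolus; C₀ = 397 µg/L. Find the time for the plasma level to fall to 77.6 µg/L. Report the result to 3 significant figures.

37.2 hours

k = ln 2 / 15.8 = 0.04387 h⁻¹
C(t) = C₀ e^(−kt)  ⇒  t = ln(C₀/C) / k
t = ln(397/77.6) / 0.04387 = 1.632 / 0.04387 ≈ 37.2 hours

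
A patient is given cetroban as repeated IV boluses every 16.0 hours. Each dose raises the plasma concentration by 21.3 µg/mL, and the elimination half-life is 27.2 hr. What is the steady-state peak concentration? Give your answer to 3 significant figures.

k = ln 2 / 27.2 = 0.02548 hr⁻¹
Fraction remaining after one interval: e^(−kτ) = e^(−0.02548 × 16.0) = 0.6652
R = 1 / (1 − 0.6652) = 2.986
Css,max = 21.3 × 2.986 ≈ 63.6 µg/mL

63.6 µg/mL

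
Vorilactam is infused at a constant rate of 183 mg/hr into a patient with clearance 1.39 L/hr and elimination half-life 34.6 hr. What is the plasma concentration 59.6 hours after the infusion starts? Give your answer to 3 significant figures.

Css = rate / CL = 183 / 1.39 = 131.7 mg/L
k = ln 2 / 34.6 = 0.02003 hr⁻¹
C(t) = Css (1 − e^(−kt)) = 131.7 × (1 − e^(−1.194)) = 131.7 × 0.6970 ≈ 91.8 mg/L

91.8 mg/L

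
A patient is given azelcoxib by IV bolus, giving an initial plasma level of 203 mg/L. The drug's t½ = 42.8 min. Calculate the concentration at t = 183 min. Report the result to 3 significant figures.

10.5 mg/L

k = ln 2 / 42.8 = 0.01620 min⁻¹
183 min is 4.276 half-lives, so C = 203 × (1/2)^4.276 = 203 × 0.05163 ≈ 10.5 mg/L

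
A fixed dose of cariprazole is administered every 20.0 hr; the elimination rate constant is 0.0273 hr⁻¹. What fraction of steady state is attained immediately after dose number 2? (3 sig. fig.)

f_n = 1 − e^(−nkτ) = 1 − e^(−2 × 0.02730 × 20.0) = 1 − e^(−1.092) = 1 − 0.3355 ≈ 0.664

0.664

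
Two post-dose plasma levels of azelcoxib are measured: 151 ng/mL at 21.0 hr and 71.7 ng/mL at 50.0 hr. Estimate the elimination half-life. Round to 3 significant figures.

k = ln(C₁/C₂) / (t₂ − t₁) = ln(151/71.7) / (50.0 − 21.0)
  = 0.7448 / 29.00 = 0.02568 hr⁻¹
t½ = ln 2 / k = ln 2 / 0.02568 ≈ 27.0 hours

27.0 hours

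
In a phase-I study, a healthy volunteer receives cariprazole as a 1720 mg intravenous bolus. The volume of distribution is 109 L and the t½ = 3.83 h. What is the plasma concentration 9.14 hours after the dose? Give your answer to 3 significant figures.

3.02 µg/mL

C₀ = dose / V = 1720 / 109 = 15.78 µg/mL
k = ln 2 / 3.83 = 0.1810 h⁻¹
C(t) = C₀ e^(−kt) = 15.78 × e^(−0.1810 × 9.14) = 15.78 × e^(−1.654) = 15.78 × 0.1913 ≈ 3.02 µg/mL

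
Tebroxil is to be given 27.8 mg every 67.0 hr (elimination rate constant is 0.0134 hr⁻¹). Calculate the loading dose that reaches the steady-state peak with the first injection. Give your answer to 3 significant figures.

Accumulation ratio R = 1 / (1 − e^(−kτ)) = 1 / (1 − e^(−0.01340×67.0)) = 1 / (1 − 0.4075) = 1.688
Loading dose = maintenance dose × R = 27.8 × 1.688 ≈ 46.9 mg

46.9 mg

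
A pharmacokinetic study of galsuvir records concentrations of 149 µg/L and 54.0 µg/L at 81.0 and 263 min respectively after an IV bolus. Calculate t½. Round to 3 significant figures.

k = ln(C₁/C₂) / (t₂ − t₁) = ln(149/54.0) / (263 − 81.0)
  = 1.015 / 182.0 = 0.005577 min⁻¹
t½ = ln 2 / k = ln 2 / 0.005577 ≈ 124 minutes

124 minutes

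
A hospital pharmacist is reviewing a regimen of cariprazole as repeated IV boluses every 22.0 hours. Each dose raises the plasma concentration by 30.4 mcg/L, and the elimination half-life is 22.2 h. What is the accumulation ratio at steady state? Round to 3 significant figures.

2.01

k = ln 2 / 22.2 = 0.03122 h⁻¹
Fraction remaining after one interval: e^(−kτ) = e^(−0.03122 × 22.0) = 0.5031
R = 1 / (1 − 0.5031) = 1 / 0.4969 ≈ 2.01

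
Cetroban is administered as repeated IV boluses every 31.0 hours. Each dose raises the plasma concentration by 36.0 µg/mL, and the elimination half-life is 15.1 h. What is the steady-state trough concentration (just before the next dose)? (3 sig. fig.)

11.4 µg/mL

k = ln 2 / 15.1 = 0.04590 h⁻¹
Fraction remaining after one interval: e^(−kτ) = e^(−0.04590 × 31.0) = 0.2410
R = 1 / (1 − 0.2410) = 1.317
Css,max = 36.0 × 1.317 = 47.43 µg/mL
Css,min = Css,max × e^(−kτ) = 47.43 × 0.2410 ≈ 11.4 µg/mL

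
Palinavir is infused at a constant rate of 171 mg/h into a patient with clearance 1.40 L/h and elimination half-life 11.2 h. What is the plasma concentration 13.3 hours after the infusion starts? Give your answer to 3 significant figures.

Css = rate / CL = 171 / 1.40 = 122.1 µg/mL
k = ln 2 / 11.2 = 0.06189 h⁻¹
C(t) = Css (1 − e^(−kt)) = 122.1 × (1 − e^(−0.8231)) = 122.1 × 0.5609 ≈ 68.5 µg/mL

68.5 µg/mL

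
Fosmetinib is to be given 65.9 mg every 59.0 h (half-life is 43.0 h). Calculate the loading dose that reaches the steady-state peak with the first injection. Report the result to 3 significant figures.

k = ln 2 / 43.0 = 0.01612 h⁻¹
Accumulation ratio R = 1 / (1 − e^(−kτ)) = 1 / (1 − e^(−0.01612×59.0)) = 1 / (1 − 0.3863) = 1.630
Loading dose = maintenance dose × R = 65.9 × 1.630 ≈ 107 mg

107 mg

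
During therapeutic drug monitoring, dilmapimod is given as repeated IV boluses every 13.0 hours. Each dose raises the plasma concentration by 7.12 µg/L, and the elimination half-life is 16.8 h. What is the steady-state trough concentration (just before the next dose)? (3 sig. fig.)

10.0 µg/L

k = ln 2 / 16.8 = 0.04126 h⁻¹
Fraction remaining after one interval: e^(−kτ) = e^(−0.04126 × 13.0) = 0.5849
R = 1 / (1 − 0.5849) = 2.409
Css,max = 7.12 × 2.409 = 17.15 µg/L
Css,min = Css,max × e^(−kτ) = 17.15 × 0.5849 ≈ 10.0 µg/L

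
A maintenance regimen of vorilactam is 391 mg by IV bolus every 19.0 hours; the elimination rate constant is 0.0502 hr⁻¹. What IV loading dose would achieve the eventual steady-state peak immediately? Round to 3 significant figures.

636 mg

Accumulation ratio R = 1 / (1 − e^(−kτ)) = 1 / (1 − e^(−0.05020×19.0)) = 1 / (1 − 0.3853) = 1.627
Loading dose = maintenance dose × R = 391 × 1.627 ≈ 636 mg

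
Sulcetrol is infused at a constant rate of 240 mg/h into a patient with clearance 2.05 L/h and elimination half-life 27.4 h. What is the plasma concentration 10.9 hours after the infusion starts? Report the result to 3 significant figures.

Css = rate / CL = 240 / 2.05 = 117.1 mg/L
k = ln 2 / 27.4 = 0.02530 h⁻¹
C(t) = Css (1 − e^(−kt)) = 117.1 × (1 − e^(−0.2757)) = 117.1 × 0.2410 ≈ 28.2 mg/L

28.2 mg/L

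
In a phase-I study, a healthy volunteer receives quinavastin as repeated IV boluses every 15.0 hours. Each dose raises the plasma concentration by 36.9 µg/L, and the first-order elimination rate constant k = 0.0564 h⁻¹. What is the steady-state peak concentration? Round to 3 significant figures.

64.6 µg/L

Fraction remaining after one interval: e^(−kτ) = e^(−0.05640 × 15.0) = 0.4291
R = 1 / (1 − 0.4291) = 1.752
Css,max = 36.9 × 1.752 ≈ 64.6 µg/L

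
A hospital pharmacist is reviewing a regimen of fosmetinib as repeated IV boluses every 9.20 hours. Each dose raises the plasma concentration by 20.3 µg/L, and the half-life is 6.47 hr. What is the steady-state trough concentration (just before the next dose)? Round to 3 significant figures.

12.1 µg/L

k = ln 2 / 6.47 = 0.1071 hr⁻¹
Fraction remaining after one interval: e^(−kτ) = e^(−0.1071 × 9.20) = 0.3732
R = 1 / (1 − 0.3732) = 1.595
Css,max = 20.3 × 1.595 = 32.39 µg/L
Css,min = Css,max × e^(−kτ) = 32.39 × 0.3732 ≈ 12.1 µg/L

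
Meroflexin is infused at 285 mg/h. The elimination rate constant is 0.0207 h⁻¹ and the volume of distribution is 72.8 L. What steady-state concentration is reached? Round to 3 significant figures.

189 mg/L

CL = k · V = 0.0207 × 72.8 = 1.507 L/h
Css = rate / CL = 285 / 1.507 ≈ 189 mg/L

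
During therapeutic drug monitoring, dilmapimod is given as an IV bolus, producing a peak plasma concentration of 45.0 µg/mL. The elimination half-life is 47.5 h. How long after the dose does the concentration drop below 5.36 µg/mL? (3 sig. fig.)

k = ln 2 / 47.5 = 0.01459 h⁻¹
C(t) = C₀ e^(−kt)  ⇒  t = ln(C₀/C) / k
t = ln(45.0/5.36) / 0.01459 = 2.128 / 0.01459 ≈ 146 hours

146 hours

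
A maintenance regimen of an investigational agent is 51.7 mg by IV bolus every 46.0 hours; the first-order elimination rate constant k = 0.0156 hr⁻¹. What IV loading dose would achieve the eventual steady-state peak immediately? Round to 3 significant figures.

101 mg

Accumulation ratio R = 1 / (1 − e^(−kτ)) = 1 / (1 − e^(−0.01560×46.0)) = 1 / (1 − 0.4879) = 1.953
Loading dose = maintenance dose × R = 51.7 × 1.953 ≈ 101 mg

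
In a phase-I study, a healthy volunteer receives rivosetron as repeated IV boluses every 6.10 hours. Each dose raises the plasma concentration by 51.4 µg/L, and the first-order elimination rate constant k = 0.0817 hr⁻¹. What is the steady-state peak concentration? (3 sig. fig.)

Fraction remaining after one interval: e^(−kτ) = e^(−0.08170 × 6.10) = 0.6075
R = 1 / (1 − 0.6075) = 2.548
Css,max = 51.4 × 2.548 ≈ 131 µg/L

131 µg/L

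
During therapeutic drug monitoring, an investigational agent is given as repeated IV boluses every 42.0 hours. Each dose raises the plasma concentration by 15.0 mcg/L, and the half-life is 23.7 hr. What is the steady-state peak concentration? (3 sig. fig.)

k = ln 2 / 23.7 = 0.02925 hr⁻¹
Fraction remaining after one interval: e^(−kτ) = e^(−0.02925 × 42.0) = 0.2928
R = 1 / (1 − 0.2928) = 1.414
Css,max = 15.0 × 1.414 ≈ 21.2 mcg/L

21.2 mcg/L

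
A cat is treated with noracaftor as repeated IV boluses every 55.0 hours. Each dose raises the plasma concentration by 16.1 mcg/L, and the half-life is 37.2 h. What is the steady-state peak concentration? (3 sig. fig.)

k = ln 2 / 37.2 = 0.01863 h⁻¹
Fraction remaining after one interval: e^(−kτ) = e^(−0.01863 × 55.0) = 0.3589
R = 1 / (1 − 0.3589) = 1.560
Css,max = 16.1 × 1.560 ≈ 25.1 mcg/L

25.1 mcg/L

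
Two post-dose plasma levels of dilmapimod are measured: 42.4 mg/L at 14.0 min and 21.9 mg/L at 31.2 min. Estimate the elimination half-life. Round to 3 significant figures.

k = ln(C₁/C₂) / (t₂ − t₁) = ln(42.4/21.9) / (31.2 − 14.0)
  = 0.6607 / 17.20 = 0.03841 min⁻¹
t½ = ln 2 / k = ln 2 / 0.03841 ≈ 18.0 minutes

18.0 minutes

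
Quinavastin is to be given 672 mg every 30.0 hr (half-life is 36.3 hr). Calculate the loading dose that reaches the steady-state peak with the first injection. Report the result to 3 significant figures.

1540 mg

k = ln 2 / 36.3 = 0.01909 hr⁻¹
Accumulation ratio R = 1 / (1 − e^(−kτ)) = 1 / (1 − e^(−0.01909×30.0)) = 1 / (1 − 0.5639) = 2.293
Loading dose = maintenance dose × R = 672 × 2.293 ≈ 1540 mg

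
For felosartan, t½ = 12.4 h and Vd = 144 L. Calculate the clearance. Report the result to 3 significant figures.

k = ln 2 / t½ = ln 2 / 12.4 = 0.05590 h⁻¹
CL = k · V = 0.05590 × 144 ≈ 8.05 L/h

8.05 L/h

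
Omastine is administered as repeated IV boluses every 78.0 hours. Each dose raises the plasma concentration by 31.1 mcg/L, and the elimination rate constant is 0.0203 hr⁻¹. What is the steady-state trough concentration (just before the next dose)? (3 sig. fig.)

8.03 mcg/L

Fraction remaining after one interval: e^(−kτ) = e^(−0.02030 × 78.0) = 0.2053
R = 1 / (1 − 0.2053) = 1.258
Css,max = 31.1 × 1.258 = 39.13 mcg/L
Css,min = Css,max × e^(−kτ) = 39.13 × 0.2053 ≈ 8.03 mcg/L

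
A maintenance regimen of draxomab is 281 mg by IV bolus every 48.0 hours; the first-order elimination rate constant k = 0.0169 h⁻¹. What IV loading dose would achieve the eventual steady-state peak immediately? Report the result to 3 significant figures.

Accumulation ratio R = 1 / (1 − e^(−kτ)) = 1 / (1 − e^(−0.01690×48.0)) = 1 / (1 − 0.4443) = 1.800
Loading dose = maintenance dose × R = 281 × 1.800 ≈ 506 mg

506 mg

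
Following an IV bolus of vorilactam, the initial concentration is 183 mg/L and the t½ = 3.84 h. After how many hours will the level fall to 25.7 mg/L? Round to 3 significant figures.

10.9 hours

k = ln 2 / 3.84 = 0.1805 h⁻¹
C(t) = C₀ e^(−kt)  ⇒  t = ln(C₀/C) / k
t = ln(183/25.7) / 0.1805 = 1.963 / 0.1805 ≈ 10.9 hours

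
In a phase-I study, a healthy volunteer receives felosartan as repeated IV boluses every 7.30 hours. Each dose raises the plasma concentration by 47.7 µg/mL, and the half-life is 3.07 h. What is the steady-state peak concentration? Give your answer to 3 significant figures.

59.1 µg/mL

k = ln 2 / 3.07 = 0.2258 h⁻¹
Fraction remaining after one interval: e^(−kτ) = e^(−0.2258 × 7.30) = 0.1924
R = 1 / (1 − 0.1924) = 1.238
Css,max = 47.7 × 1.238 ≈ 59.1 µg/mL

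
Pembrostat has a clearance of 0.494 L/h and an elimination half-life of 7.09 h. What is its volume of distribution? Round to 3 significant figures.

k = ln 2 / t½ = ln 2 / 7.09 = 0.09776 h⁻¹
V = CL / k = 0.494 / 0.09776 ≈ 5.05 L

5.05 L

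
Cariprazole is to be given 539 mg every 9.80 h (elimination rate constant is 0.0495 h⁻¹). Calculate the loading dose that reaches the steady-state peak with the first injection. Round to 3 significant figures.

Accumulation ratio R = 1 / (1 − e^(−kτ)) = 1 / (1 − e^(−0.04950×9.80)) = 1 / (1 − 0.6156) = 2.602
Loading dose = maintenance dose × R = 539 × 2.602 ≈ 1400 mg

1400 mg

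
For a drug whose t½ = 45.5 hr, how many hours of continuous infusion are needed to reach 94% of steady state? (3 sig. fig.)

185 hours

k = ln 2 / 45.5 = 0.01523 hr⁻¹
f = 1 − e^(−kt)  ⇒  t = −ln(1 − f) / k
t = −ln(1 − 0.94) / 0.01523 = 2.813 / 0.01523 ≈ 185 hours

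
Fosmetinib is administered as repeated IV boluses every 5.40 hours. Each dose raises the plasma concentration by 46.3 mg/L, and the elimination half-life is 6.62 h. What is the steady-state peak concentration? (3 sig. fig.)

107 mg/L

k = ln 2 / 6.62 = 0.1047 h⁻¹
Fraction remaining after one interval: e^(−kτ) = e^(−0.1047 × 5.40) = 0.5681
R = 1 / (1 − 0.5681) = 2.316
Css,max = 46.3 × 2.316 ≈ 107 mg/L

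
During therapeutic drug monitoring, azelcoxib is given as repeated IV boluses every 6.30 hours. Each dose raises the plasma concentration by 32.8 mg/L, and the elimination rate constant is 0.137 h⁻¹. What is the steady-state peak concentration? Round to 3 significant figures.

56.7 mg/L

Fraction remaining after one interval: e^(−kτ) = e^(−0.1370 × 6.30) = 0.4219
R = 1 / (1 − 0.4219) = 1.730
Css,max = 32.8 × 1.730 ≈ 56.7 mg/L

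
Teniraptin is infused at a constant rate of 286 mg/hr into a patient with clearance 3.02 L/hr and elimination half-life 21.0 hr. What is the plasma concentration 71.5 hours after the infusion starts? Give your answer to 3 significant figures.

Css = rate / CL = 286 / 3.02 = 94.70 µg/mL
k = ln 2 / 21.0 = 0.03301 hr⁻¹
C(t) = Css (1 − e^(−kt)) = 94.70 × (1 − e^(−2.360)) = 94.70 × 0.9056 ≈ 85.8 µg/mL

85.8 µg/mL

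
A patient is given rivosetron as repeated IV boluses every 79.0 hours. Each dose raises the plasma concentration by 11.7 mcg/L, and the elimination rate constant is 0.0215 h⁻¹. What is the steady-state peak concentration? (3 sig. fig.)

14.3 mcg/L

Fraction remaining after one interval: e^(−kτ) = e^(−0.02150 × 79.0) = 0.1830
R = 1 / (1 − 0.1830) = 1.224
Css,max = 11.7 × 1.224 ≈ 14.3 mcg/L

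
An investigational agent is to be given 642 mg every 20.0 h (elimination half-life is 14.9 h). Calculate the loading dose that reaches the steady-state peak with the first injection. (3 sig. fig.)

k = ln 2 / 14.9 = 0.04652 h⁻¹
Accumulation ratio R = 1 / (1 − e^(−kτ)) = 1 / (1 − e^(−0.04652×20.0)) = 1 / (1 − 0.3944) = 1.651
Loading dose = maintenance dose × R = 642 × 1.651 ≈ 1060 mg

1060 mg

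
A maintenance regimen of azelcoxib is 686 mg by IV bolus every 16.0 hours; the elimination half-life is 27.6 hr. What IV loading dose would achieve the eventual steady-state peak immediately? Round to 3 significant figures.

2070 mg

k = ln 2 / 27.6 = 0.02511 hr⁻¹
Accumulation ratio R = 1 / (1 − e^(−kτ)) = 1 / (1 − e^(−0.02511×16.0)) = 1 / (1 − 0.6691) = 3.022
Loading dose = maintenance dose × R = 686 × 3.022 ≈ 2070 mg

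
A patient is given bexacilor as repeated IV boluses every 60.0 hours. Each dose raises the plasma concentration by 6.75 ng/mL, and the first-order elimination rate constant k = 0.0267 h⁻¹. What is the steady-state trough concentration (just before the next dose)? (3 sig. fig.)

1.70 ng/mL

Fraction remaining after one interval: e^(−kτ) = e^(−0.02670 × 60.0) = 0.2015
R = 1 / (1 − 0.2015) = 1.252
Css,max = 6.75 × 1.252 = 8.453 ng/mL
Css,min = Css,max × e^(−kτ) = 8.453 × 0.2015 ≈ 1.70 ng/mL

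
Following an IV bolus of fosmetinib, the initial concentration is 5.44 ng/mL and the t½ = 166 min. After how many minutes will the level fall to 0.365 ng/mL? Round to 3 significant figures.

647 minutes

k = ln 2 / 166 = 0.004176 min⁻¹
C(t) = C₀ e^(−kt)  ⇒  t = ln(C₀/C) / k
t = ln(5.44/0.365) / 0.004176 = 2.702 / 0.004176 ≈ 647 minutes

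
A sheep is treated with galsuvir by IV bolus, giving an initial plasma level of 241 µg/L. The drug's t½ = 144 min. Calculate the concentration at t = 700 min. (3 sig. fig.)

k = ln 2 / 144 = 0.004814 min⁻¹
700 min is 4.861 half-lives, so C = 241 × (1/2)^4.861 = 241 × 0.03441 ≈ 8.29 µg/L

8.29 µg/L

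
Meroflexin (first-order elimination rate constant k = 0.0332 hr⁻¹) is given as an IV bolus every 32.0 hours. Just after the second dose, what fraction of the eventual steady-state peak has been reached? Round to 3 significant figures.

f_n = 1 − e^(−nkτ) = 1 − e^(−2 × 0.03320 × 32.0) = 1 − e^(−2.125) = 1 − 0.1195 ≈ 0.881

0.881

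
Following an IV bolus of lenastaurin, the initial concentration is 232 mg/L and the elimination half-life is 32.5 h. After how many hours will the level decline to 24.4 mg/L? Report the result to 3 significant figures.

106 hours

k = ln 2 / 32.5 = 0.02133 h⁻¹
C(t) = C₀ e^(−kt)  ⇒  t = ln(C₀/C) / k
t = ln(232/24.4) / 0.02133 = 2.252 / 0.02133 ≈ 106 hours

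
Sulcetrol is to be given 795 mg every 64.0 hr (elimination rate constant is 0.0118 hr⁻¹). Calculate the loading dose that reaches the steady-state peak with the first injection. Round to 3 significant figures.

1500 mg

Accumulation ratio R = 1 / (1 − e^(−kτ)) = 1 / (1 − e^(−0.01180×64.0)) = 1 / (1 − 0.4699) = 1.886
Loading dose = maintenance dose × R = 795 × 1.886 ≈ 1500 mg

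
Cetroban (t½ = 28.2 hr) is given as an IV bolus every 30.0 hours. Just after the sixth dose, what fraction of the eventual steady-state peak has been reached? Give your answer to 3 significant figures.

0.988

k = ln 2 / 28.2 = 0.02458 hr⁻¹
f_n = 1 − e^(−nkτ) = 1 − e^(−6 × 0.02458 × 30.0) = 1 − e^(−4.424) = 1 − 0.01198 ≈ 0.988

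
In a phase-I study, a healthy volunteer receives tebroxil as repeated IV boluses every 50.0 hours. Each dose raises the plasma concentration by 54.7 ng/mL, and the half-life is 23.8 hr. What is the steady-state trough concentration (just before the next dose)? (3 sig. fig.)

16.6 ng/mL

k = ln 2 / 23.8 = 0.02912 hr⁻¹
Fraction remaining after one interval: e^(−kτ) = e^(−0.02912 × 50.0) = 0.2331
R = 1 / (1 − 0.2331) = 1.304
Css,max = 54.7 × 1.304 = 71.33 ng/mL
Css,min = Css,max × e^(−kτ) = 71.33 × 0.2331 ≈ 16.6 ng/mL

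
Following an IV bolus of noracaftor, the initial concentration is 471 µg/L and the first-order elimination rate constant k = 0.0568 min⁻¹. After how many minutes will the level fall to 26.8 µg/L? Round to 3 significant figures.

C(t) = C₀ e^(−kt)  ⇒  t = ln(C₀/C) / k
t = ln(471/26.8) / 0.05680 = 2.866 / 0.05680 ≈ 50.5 minutes

50.5 minutes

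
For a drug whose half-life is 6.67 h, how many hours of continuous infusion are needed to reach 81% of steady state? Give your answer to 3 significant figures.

16.0 hours

k = ln 2 / 6.67 = 0.1039 h⁻¹
f = 1 − e^(−kt)  ⇒  t = −ln(1 − f) / k
t = −ln(1 − 0.81) / 0.1039 = 1.661 / 0.1039 ≈ 16.0 hours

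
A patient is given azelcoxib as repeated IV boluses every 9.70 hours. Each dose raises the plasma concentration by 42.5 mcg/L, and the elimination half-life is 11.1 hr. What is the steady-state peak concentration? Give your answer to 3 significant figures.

93.5 mcg/L

k = ln 2 / 11.1 = 0.06245 hr⁻¹
Fraction remaining after one interval: e^(−kτ) = e^(−0.06245 × 9.70) = 0.5457
R = 1 / (1 − 0.5457) = 2.201
Css,max = 42.5 × 2.201 ≈ 93.5 mcg/L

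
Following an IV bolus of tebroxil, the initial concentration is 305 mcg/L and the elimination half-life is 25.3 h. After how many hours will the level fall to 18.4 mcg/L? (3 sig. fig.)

k = ln 2 / 25.3 = 0.02740 h⁻¹
C(t) = C₀ e^(−kt)  ⇒  t = ln(C₀/C) / k
t = ln(305/18.4) / 0.02740 = 2.808 / 0.02740 ≈ 102 hours

102 hours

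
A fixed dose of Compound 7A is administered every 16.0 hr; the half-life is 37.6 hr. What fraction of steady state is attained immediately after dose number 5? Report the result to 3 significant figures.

0.771

k = ln 2 / 37.6 = 0.01843 hr⁻¹
f_n = 1 − e^(−nkτ) = 1 − e^(−5 × 0.01843 × 16.0) = 1 − e^(−1.475) = 1 − 0.2288 ≈ 0.771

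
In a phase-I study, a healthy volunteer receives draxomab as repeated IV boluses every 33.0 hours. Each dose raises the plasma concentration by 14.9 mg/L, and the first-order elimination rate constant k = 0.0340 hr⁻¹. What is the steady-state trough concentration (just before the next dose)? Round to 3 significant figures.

Fraction remaining after one interval: e^(−kτ) = e^(−0.03400 × 33.0) = 0.3256
R = 1 / (1 − 0.3256) = 1.483
Css,max = 14.9 × 1.483 = 22.09 mg/L
Css,min = Css,max × e^(−kτ) = 22.09 × 0.3256 ≈ 7.19 mg/L

7.19 mg/L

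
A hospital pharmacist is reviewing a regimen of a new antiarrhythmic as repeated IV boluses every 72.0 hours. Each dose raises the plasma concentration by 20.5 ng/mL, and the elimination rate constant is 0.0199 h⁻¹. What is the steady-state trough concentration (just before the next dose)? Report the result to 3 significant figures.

6.43 ng/mL

Fraction remaining after one interval: e^(−kτ) = e^(−0.01990 × 72.0) = 0.2386
R = 1 / (1 − 0.2386) = 1.313
Css,max = 20.5 × 1.313 = 26.93 ng/mL
Css,min = Css,max × e^(−kτ) = 26.93 × 0.2386 ≈ 6.43 ng/mL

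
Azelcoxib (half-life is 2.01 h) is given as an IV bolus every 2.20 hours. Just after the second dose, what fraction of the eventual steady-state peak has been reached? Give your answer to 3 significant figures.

0.781

k = ln 2 / 2.01 = 0.3448 h⁻¹
f_n = 1 − e^(−nkτ) = 1 − e^(−2 × 0.3448 × 2.20) = 1 − e^(−1.517) = 1 − 0.2193 ≈ 0.781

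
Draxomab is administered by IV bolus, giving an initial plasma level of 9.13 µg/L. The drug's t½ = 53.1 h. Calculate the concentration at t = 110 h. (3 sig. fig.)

2.17 µg/L

k = ln 2 / 53.1 = 0.01305 h⁻¹
110 h is 2.072 half-lives, so C = 9.13 × (1/2)^2.072 = 9.13 × 0.2379 ≈ 2.17 µg/L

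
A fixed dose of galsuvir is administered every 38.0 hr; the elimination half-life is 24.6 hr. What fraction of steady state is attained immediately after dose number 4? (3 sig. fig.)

0.986

k = ln 2 / 24.6 = 0.02818 hr⁻¹
f_n = 1 − e^(−nkτ) = 1 − e^(−4 × 0.02818 × 38.0) = 1 − e^(−4.283) = 1 − 0.01380 ≈ 0.986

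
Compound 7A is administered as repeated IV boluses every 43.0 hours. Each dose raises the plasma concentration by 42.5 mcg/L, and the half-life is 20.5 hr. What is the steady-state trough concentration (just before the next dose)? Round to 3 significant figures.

13.0 mcg/L

k = ln 2 / 20.5 = 0.03381 hr⁻¹
Fraction remaining after one interval: e^(−kτ) = e^(−0.03381 × 43.0) = 0.2337
R = 1 / (1 − 0.2337) = 1.305
Css,max = 42.5 × 1.305 = 55.46 mcg/L
Css,min = Css,max × e^(−kτ) = 55.46 × 0.2337 ≈ 13.0 mcg/L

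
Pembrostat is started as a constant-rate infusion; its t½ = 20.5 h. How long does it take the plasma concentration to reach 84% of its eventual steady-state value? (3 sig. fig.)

k = ln 2 / 20.5 = 0.03381 h⁻¹
f = 1 − e^(−kt)  ⇒  t = −ln(1 − f) / k
t = −ln(1 − 0.84) / 0.03381 = 1.833 / 0.03381 ≈ 54.2 hours

54.2 hours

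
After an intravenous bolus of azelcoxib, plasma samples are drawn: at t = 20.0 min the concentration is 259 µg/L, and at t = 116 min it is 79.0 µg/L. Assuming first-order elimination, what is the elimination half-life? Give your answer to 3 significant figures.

56.0 minutes

k = ln(C₁/C₂) / (t₂ − t₁) = ln(259/79.0) / (116 − 20.0)
  = 1.187 / 96.00 = 0.01237 min⁻¹
t½ = ln 2 / k = ln 2 / 0.01237 ≈ 56.0 minutes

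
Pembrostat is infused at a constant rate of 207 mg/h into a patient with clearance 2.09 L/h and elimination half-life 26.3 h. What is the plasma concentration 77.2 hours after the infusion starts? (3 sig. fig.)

86.1 mg/L

Css = rate / CL = 207 / 2.09 = 99.04 mg/L
k = ln 2 / 26.3 = 0.02636 h⁻¹
C(t) = Css (1 − e^(−kt)) = 99.04 × (1 − e^(−2.035)) = 99.04 × 0.8693 ≈ 86.1 mg/L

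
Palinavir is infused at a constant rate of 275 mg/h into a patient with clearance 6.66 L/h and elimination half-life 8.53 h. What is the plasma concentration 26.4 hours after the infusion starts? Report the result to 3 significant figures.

Css = rate / CL = 275 / 6.66 = 41.29 µg/mL
k = ln 2 / 8.53 = 0.08126 h⁻¹
C(t) = Css (1 − e^(−kt)) = 41.29 × (1 − e^(−2.145)) = 41.29 × 0.8830 ≈ 36.5 µg/mL

36.5 µg/mL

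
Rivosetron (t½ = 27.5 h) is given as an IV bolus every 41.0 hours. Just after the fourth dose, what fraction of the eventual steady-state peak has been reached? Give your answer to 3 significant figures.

k = ln 2 / 27.5 = 0.02521 h⁻¹
f_n = 1 − e^(−nkτ) = 1 − e^(−4 × 0.02521 × 41.0) = 1 − e^(−4.134) = 1 − 0.01602 ≈ 0.984

0.984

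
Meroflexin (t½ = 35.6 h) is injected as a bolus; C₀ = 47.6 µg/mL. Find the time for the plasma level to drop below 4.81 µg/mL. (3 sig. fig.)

k = ln 2 / 35.6 = 0.01947 h⁻¹
C(t) = C₀ e^(−kt)  ⇒  t = ln(C₀/C) / k
t = ln(47.6/4.81) / 0.01947 = 2.292 / 0.01947 ≈ 118 hours

118 hours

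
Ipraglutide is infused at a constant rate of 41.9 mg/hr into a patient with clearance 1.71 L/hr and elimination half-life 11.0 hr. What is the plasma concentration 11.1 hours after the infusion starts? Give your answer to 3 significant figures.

12.3 µg/mL

Css = rate / CL = 41.9 / 1.71 = 24.50 µg/mL
k = ln 2 / 11.0 = 0.06301 hr⁻¹
C(t) = Css (1 − e^(−kt)) = 24.50 × (1 − e^(−0.6994)) = 24.50 × 0.5031 ≈ 12.3 µg/mL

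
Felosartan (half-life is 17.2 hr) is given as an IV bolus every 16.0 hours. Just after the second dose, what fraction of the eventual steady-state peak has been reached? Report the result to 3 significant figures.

0.725

k = ln 2 / 17.2 = 0.04030 hr⁻¹
f_n = 1 − e^(−nkτ) = 1 − e^(−2 × 0.04030 × 16.0) = 1 − e^(−1.290) = 1 − 0.2754 ≈ 0.725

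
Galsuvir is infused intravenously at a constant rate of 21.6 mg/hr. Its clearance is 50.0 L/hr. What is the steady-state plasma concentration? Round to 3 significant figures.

0.432 µg/mL

Css = infusion rate / CL = 21.6 / 50.0 ≈ 0.432 µg/mL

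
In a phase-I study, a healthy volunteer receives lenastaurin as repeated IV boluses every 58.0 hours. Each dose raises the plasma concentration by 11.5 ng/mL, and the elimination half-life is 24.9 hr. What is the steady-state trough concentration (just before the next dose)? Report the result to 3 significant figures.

2.86 ng/mL

k = ln 2 / 24.9 = 0.02784 hr⁻¹
Fraction remaining after one interval: e^(−kτ) = e^(−0.02784 × 58.0) = 0.1990
R = 1 / (1 − 0.1990) = 1.248
Css,max = 11.5 × 1.248 = 14.36 ng/mL
Css,min = Css,max × e^(−kτ) = 14.36 × 0.1990 ≈ 2.86 ng/mL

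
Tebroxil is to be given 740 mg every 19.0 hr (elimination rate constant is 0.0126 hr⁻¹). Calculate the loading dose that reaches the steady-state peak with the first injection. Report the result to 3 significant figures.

Accumulation ratio R = 1 / (1 − e^(−kτ)) = 1 / (1 − e^(−0.01260×19.0)) = 1 / (1 − 0.7871) = 4.697
Loading dose = maintenance dose × R = 740 × 4.697 ≈ 3480 mg

3480 mg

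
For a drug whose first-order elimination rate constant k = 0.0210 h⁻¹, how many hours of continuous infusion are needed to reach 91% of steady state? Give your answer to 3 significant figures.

f = 1 − e^(−kt)  ⇒  t = −ln(1 − f) / k
t = −ln(1 − 0.91) / 0.02100 = 2.408 / 0.02100 ≈ 115 hours

115 hours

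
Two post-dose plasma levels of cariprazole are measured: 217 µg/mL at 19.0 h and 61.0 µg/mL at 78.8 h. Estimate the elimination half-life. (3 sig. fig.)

k = ln(C₁/C₂) / (t₂ − t₁) = ln(217/61.0) / (78.8 − 19.0)
  = 1.269 / 59.80 = 0.02122 h⁻¹
t½ = ln 2 / k = ln 2 / 0.02122 ≈ 32.7 hours

32.7 hours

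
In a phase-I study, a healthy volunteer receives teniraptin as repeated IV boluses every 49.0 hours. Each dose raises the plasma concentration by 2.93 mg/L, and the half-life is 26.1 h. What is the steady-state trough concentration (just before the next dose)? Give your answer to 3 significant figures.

k = ln 2 / 26.1 = 0.02656 h⁻¹
Fraction remaining after one interval: e^(−kτ) = e^(−0.02656 × 49.0) = 0.2722
R = 1 / (1 − 0.2722) = 1.374
Css,max = 2.93 × 1.374 = 4.026 mg/L
Css,min = Css,max × e^(−kτ) = 4.026 × 0.2722 ≈ 1.10 mg/L

1.10 mg/L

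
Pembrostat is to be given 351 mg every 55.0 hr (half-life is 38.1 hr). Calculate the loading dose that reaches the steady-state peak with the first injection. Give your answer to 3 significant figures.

555 mg

k = ln 2 / 38.1 = 0.01819 hr⁻¹
Accumulation ratio R = 1 / (1 − e^(−kτ)) = 1 / (1 − e^(−0.01819×55.0)) = 1 / (1 − 0.3677) = 1.581
Loading dose = maintenance dose × R = 351 × 1.581 ≈ 555 mg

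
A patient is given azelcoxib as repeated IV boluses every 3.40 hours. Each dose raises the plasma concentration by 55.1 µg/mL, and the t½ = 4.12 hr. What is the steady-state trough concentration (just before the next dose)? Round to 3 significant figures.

k = ln 2 / 4.12 = 0.1682 hr⁻¹
Fraction remaining after one interval: e^(−kτ) = e^(−0.1682 × 3.40) = 0.5644
R = 1 / (1 − 0.5644) = 2.296
Css,max = 55.1 × 2.296 = 126.5 µg/mL
Css,min = Css,max × e^(−kτ) = 126.5 × 0.5644 ≈ 71.4 µg/mL

71.4 µg/mL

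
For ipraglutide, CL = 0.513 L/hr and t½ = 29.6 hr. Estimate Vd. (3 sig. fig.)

k = ln 2 / t½ = ln 2 / 29.6 = 0.02342 hr⁻¹
V = CL / k = 0.513 / 0.02342 ≈ 21.9 L

21.9 L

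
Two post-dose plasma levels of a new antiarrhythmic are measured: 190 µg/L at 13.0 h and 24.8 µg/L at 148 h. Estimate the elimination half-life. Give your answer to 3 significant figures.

k = ln(C₁/C₂) / (t₂ − t₁) = ln(190/24.8) / (148 − 13.0)
  = 2.036 / 135.0 = 0.01508 h⁻¹
t½ = ln 2 / k = ln 2 / 0.01508 ≈ 46.0 hours

46.0 hours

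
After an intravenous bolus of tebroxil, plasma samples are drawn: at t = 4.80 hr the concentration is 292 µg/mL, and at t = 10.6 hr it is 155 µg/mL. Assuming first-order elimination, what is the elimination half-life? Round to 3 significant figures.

k = ln(C₁/C₂) / (t₂ − t₁) = ln(292/155) / (10.6 − 4.80)
  = 0.6333 / 5.800 = 0.1092 hr⁻¹
t½ = ln 2 / k = ln 2 / 0.1092 ≈ 6.35 hours

6.35 hours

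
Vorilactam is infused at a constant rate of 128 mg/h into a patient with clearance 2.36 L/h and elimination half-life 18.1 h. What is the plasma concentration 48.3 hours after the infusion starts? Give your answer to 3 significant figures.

45.7 µg/mL

Css = rate / CL = 128 / 2.36 = 54.24 µg/mL
k = ln 2 / 18.1 = 0.03830 h⁻¹
C(t) = Css (1 − e^(−kt)) = 54.24 × (1 − e^(−1.850)) = 54.24 × 0.8427 ≈ 45.7 µg/mL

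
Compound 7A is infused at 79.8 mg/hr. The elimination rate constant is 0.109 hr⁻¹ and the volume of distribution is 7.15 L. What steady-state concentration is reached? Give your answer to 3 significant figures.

CL = k · V = 0.109 × 7.15 = 0.7793 L/hr
Css = rate / CL = 79.8 / 0.7793 ≈ 102 µg/mL

102 µg/mL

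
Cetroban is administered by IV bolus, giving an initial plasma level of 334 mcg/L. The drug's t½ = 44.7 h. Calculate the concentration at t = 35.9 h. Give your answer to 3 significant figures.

k = ln 2 / 44.7 = 0.01551 h⁻¹
C(t) = C₀ e^(−kt) = 334 × e^(−0.01551 × 35.9) = 334 × e^(−0.5567) = 334 × 0.5731 ≈ 191 mcg/L

191 mcg/L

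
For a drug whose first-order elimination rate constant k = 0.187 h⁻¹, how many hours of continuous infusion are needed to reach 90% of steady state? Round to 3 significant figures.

f = 1 − e^(−kt)  ⇒  t = −ln(1 − f) / k
t = −ln(1 − 0.9) / 0.1870 = 2.303 / 0.1870 ≈ 12.3 hours

12.3 hours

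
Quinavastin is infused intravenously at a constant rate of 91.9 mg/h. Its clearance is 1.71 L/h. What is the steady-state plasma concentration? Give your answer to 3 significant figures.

Css = infusion rate / CL = 91.9 / 1.71 ≈ 53.7 mg/L

53.7 mg/L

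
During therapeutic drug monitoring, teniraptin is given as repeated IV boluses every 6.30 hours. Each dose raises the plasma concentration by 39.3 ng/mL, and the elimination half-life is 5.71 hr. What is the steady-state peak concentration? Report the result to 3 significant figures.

73.5 ng/mL

k = ln 2 / 5.71 = 0.1214 hr⁻¹
Fraction remaining after one interval: e^(−kτ) = e^(−0.1214 × 6.30) = 0.4654
R = 1 / (1 − 0.4654) = 1.871
Css,max = 39.3 × 1.871 ≈ 73.5 ng/mL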